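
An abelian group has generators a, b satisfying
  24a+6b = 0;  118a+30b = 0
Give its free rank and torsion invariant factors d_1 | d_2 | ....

Answer: M ≅ ℤ/2 ⊕ ℤ/6

Derivation:
rank_ℚ(R)=2; free=2−2=0
SNF(R) diag = [2, 6] → torsion [2, 6]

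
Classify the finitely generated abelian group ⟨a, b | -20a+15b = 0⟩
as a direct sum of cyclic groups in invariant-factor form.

Answer: M ≅ ℤ^1 ⊕ ℤ/5

Derivation:
rank_ℚ(R)=1; free=2−1=1
SNF(R) diag = [5] → torsion [5]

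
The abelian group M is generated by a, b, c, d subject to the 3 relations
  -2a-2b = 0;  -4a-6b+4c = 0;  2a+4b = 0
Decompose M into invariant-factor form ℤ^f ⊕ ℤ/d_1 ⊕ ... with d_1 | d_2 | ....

rank_ℚ(R)=3; free=4−3=1
SNF(R) diag = [2, 2, 4] → torsion [2, 2, 4]

Answer: M ≅ ℤ^1 ⊕ ℤ/2 ⊕ ℤ/2 ⊕ ℤ/4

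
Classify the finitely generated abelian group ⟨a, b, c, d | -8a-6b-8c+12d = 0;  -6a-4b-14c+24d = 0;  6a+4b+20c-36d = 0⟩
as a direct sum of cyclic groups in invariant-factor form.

Answer: M ≅ ℤ^1 ⊕ ℤ/2 ⊕ ℤ/2 ⊕ ℤ/6

Derivation:
rank_ℚ(R)=3; free=4−3=1
SNF(R) diag = [2, 2, 6] → torsion [2, 2, 6]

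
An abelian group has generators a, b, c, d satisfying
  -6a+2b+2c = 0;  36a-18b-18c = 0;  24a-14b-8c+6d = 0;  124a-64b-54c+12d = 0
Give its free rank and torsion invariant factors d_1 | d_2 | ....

Answer: M ≅ ℤ/2 ⊕ ℤ/2 ⊕ ℤ/6 ⊕ ℤ/18

Derivation:
rank_ℚ(R)=4; free=4−4=0
SNF(R) diag = [2, 2, 6, 18] → torsion [2, 2, 6, 18]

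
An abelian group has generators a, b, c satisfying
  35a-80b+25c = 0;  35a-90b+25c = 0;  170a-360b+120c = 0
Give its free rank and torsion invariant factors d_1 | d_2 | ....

Answer: M ≅ ℤ/5 ⊕ ℤ/10 ⊕ ℤ/10

Derivation:
rank_ℚ(R)=3; free=3−3=0
SNF(R) diag = [5, 10, 10] → torsion [5, 10, 10]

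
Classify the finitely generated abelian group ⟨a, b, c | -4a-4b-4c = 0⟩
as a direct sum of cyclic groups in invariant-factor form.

rank_ℚ(R)=1; free=3−1=2
SNF(R) diag = [4] → torsion [4]

Answer: M ≅ ℤ^2 ⊕ ℤ/4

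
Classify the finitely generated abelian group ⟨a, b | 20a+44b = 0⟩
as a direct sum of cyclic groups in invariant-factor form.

rank_ℚ(R)=1; free=2−1=1
SNF(R) diag = [4] → torsion [4]

Answer: M ≅ ℤ^1 ⊕ ℤ/4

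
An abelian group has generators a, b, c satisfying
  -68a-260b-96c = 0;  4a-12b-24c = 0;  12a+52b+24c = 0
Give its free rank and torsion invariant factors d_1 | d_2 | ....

rank_ℚ(R)=3; free=3−3=0
SNF(R) diag = [4, 8, 24] → torsion [4, 8, 24]

Answer: M ≅ ℤ/4 ⊕ ℤ/8 ⊕ ℤ/24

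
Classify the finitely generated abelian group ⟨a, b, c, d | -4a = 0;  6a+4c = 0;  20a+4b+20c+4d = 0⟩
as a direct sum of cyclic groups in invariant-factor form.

Answer: M ≅ ℤ^1 ⊕ ℤ/2 ⊕ ℤ/4 ⊕ ℤ/8

Derivation:
rank_ℚ(R)=3; free=4−3=1
SNF(R) diag = [2, 4, 8] → torsion [2, 4, 8]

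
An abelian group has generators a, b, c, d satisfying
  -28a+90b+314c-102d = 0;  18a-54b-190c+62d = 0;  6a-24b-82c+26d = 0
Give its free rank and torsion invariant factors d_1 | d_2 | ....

Answer: M ≅ ℤ^1 ⊕ ℤ/2 ⊕ ℤ/2 ⊕ ℤ/6

Derivation:
rank_ℚ(R)=3; free=4−3=1
SNF(R) diag = [2, 2, 6] → torsion [2, 2, 6]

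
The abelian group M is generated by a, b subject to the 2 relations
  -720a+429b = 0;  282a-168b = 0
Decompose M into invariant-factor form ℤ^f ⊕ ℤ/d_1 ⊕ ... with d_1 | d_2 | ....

rank_ℚ(R)=2; free=2−2=0
SNF(R) diag = [3, 6] → torsion [3, 6]

Answer: M ≅ ℤ/3 ⊕ ℤ/6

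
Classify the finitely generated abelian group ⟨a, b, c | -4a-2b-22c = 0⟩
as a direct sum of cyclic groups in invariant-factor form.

Answer: M ≅ ℤ^2 ⊕ ℤ/2

Derivation:
rank_ℚ(R)=1; free=3−1=2
SNF(R) diag = [2] → torsion [2]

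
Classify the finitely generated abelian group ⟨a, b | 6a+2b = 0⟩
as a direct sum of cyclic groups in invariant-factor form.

Answer: M ≅ ℤ^1 ⊕ ℤ/2

Derivation:
rank_ℚ(R)=1; free=2−1=1
SNF(R) diag = [2] → torsion [2]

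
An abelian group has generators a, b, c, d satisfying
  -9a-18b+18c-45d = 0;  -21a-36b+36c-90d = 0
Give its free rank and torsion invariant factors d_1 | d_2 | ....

Answer: M ≅ ℤ^2 ⊕ ℤ/3 ⊕ ℤ/9

Derivation:
rank_ℚ(R)=2; free=4−2=2
SNF(R) diag = [3, 9] → torsion [3, 9]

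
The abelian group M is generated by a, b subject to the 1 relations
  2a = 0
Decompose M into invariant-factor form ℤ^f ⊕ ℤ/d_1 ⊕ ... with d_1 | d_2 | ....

rank_ℚ(R)=1; free=2−1=1
SNF(R) diag = [2] → torsion [2]

Answer: M ≅ ℤ^1 ⊕ ℤ/2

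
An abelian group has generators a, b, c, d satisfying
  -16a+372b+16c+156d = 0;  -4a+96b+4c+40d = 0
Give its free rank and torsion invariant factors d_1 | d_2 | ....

rank_ℚ(R)=2; free=4−2=2
SNF(R) diag = [4, 4] → torsion [4, 4]

Answer: M ≅ ℤ^2 ⊕ ℤ/4 ⊕ ℤ/4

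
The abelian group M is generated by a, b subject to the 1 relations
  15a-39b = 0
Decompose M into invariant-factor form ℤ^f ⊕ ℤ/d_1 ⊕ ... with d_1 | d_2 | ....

Answer: M ≅ ℤ^1 ⊕ ℤ/3

Derivation:
rank_ℚ(R)=1; free=2−1=1
SNF(R) diag = [3] → torsion [3]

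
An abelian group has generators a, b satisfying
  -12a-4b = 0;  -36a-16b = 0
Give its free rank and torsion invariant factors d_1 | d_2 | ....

Answer: M ≅ ℤ/4 ⊕ ℤ/12

Derivation:
rank_ℚ(R)=2; free=2−2=0
SNF(R) diag = [4, 12] → torsion [4, 12]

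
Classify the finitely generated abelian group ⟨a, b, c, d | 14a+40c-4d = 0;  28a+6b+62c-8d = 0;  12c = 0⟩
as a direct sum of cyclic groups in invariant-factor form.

Answer: M ≅ ℤ^1 ⊕ ℤ/2 ⊕ ℤ/6 ⊕ ℤ/12

Derivation:
rank_ℚ(R)=3; free=4−3=1
SNF(R) diag = [2, 6, 12] → torsion [2, 6, 12]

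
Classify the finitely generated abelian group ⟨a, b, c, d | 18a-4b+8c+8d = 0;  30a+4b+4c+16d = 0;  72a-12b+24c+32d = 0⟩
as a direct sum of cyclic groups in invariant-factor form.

rank_ℚ(R)=3; free=4−3=1
SNF(R) diag = [2, 4, 12] → torsion [2, 4, 12]

Answer: M ≅ ℤ^1 ⊕ ℤ/2 ⊕ ℤ/4 ⊕ ℤ/12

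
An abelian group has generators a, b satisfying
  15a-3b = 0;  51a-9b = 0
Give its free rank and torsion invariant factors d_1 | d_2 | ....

Answer: M ≅ ℤ/3 ⊕ ℤ/6

Derivation:
rank_ℚ(R)=2; free=2−2=0
SNF(R) diag = [3, 6] → torsion [3, 6]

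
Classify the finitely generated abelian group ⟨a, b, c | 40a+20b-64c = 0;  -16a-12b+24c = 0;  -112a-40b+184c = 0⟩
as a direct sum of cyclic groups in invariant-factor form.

rank_ℚ(R)=3; free=3−3=0
SNF(R) diag = [4, 8, 8] → torsion [4, 8, 8]

Answer: M ≅ ℤ/4 ⊕ ℤ/8 ⊕ ℤ/8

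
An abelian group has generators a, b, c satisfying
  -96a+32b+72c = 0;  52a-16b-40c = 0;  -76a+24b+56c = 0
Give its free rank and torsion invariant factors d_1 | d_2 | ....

rank_ℚ(R)=3; free=3−3=0
SNF(R) diag = [4, 8, 8] → torsion [4, 8, 8]

Answer: M ≅ ℤ/4 ⊕ ℤ/8 ⊕ ℤ/8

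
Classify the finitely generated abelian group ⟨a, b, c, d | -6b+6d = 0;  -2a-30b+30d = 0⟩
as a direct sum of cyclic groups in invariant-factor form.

Answer: M ≅ ℤ^2 ⊕ ℤ/2 ⊕ ℤ/6

Derivation:
rank_ℚ(R)=2; free=4−2=2
SNF(R) diag = [2, 6] → torsion [2, 6]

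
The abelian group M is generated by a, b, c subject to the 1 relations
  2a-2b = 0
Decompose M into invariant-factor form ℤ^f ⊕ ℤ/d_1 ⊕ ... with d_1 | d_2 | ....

Answer: M ≅ ℤ^2 ⊕ ℤ/2

Derivation:
rank_ℚ(R)=1; free=3−1=2
SNF(R) diag = [2] → torsion [2]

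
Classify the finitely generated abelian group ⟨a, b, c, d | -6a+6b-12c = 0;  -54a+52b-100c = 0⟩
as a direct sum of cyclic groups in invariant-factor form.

Answer: M ≅ ℤ^2 ⊕ ℤ/2 ⊕ ℤ/6

Derivation:
rank_ℚ(R)=2; free=4−2=2
SNF(R) diag = [2, 6] → torsion [2, 6]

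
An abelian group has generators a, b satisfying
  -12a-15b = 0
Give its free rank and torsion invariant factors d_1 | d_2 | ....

rank_ℚ(R)=1; free=2−1=1
SNF(R) diag = [3] → torsion [3]

Answer: M ≅ ℤ^1 ⊕ ℤ/3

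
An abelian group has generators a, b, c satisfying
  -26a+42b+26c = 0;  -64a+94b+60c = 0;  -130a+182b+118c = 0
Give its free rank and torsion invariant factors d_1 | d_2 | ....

Answer: M ≅ ℤ/2 ⊕ ℤ/2 ⊕ ℤ/4

Derivation:
rank_ℚ(R)=3; free=3−3=0
SNF(R) diag = [2, 2, 4] → torsion [2, 2, 4]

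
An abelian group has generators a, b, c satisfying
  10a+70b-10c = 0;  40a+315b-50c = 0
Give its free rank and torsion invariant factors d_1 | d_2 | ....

rank_ℚ(R)=2; free=3−2=1
SNF(R) diag = [5, 10] → torsion [5, 10]

Answer: M ≅ ℤ^1 ⊕ ℤ/5 ⊕ ℤ/10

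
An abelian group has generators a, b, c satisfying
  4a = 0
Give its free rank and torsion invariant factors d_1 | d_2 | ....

Answer: M ≅ ℤ^2 ⊕ ℤ/4

Derivation:
rank_ℚ(R)=1; free=3−1=2
SNF(R) diag = [4] → torsion [4]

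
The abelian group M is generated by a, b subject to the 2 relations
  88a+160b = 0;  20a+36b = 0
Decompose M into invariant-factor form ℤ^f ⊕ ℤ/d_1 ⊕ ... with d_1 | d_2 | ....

Answer: M ≅ ℤ/4 ⊕ ℤ/8

Derivation:
rank_ℚ(R)=2; free=2−2=0
SNF(R) diag = [4, 8] → torsion [4, 8]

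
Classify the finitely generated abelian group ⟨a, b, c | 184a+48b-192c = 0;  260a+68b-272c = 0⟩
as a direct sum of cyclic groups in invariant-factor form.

rank_ℚ(R)=2; free=3−2=1
SNF(R) diag = [4, 8] → torsion [4, 8]

Answer: M ≅ ℤ^1 ⊕ ℤ/4 ⊕ ℤ/8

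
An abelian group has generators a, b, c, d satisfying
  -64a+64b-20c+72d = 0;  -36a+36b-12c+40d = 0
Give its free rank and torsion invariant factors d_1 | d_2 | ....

Answer: M ≅ ℤ^2 ⊕ ℤ/4 ⊕ ℤ/4

Derivation:
rank_ℚ(R)=2; free=4−2=2
SNF(R) diag = [4, 4] → torsion [4, 4]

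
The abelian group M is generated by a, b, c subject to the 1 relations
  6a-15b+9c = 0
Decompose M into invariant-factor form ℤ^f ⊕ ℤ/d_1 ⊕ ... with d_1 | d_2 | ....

Answer: M ≅ ℤ^2 ⊕ ℤ/3

Derivation:
rank_ℚ(R)=1; free=3−1=2
SNF(R) diag = [3] → torsion [3]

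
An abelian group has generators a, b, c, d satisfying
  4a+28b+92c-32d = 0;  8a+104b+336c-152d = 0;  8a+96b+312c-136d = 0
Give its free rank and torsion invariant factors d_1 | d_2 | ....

rank_ℚ(R)=3; free=4−3=1
SNF(R) diag = [4, 8, 8] → torsion [4, 8, 8]

Answer: M ≅ ℤ^1 ⊕ ℤ/4 ⊕ ℤ/8 ⊕ ℤ/8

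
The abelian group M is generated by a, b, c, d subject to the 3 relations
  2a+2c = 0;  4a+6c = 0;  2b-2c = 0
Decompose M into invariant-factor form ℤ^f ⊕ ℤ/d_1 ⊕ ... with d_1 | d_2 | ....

rank_ℚ(R)=3; free=4−3=1
SNF(R) diag = [2, 2, 2] → torsion [2, 2, 2]

Answer: M ≅ ℤ^1 ⊕ ℤ/2 ⊕ ℤ/2 ⊕ ℤ/2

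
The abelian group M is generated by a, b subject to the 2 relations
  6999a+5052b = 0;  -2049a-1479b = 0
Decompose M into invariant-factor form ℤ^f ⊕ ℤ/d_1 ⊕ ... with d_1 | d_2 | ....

rank_ℚ(R)=2; free=2−2=0
SNF(R) diag = [3, 9] → torsion [3, 9]

Answer: M ≅ ℤ/3 ⊕ ℤ/9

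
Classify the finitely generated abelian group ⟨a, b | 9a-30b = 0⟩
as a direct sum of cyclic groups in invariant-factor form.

Answer: M ≅ ℤ^1 ⊕ ℤ/3

Derivation:
rank_ℚ(R)=1; free=2−1=1
SNF(R) diag = [3] → torsion [3]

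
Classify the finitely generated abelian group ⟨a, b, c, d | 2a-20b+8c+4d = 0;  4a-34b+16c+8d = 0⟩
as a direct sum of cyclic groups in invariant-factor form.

rank_ℚ(R)=2; free=4−2=2
SNF(R) diag = [2, 6] → torsion [2, 6]

Answer: M ≅ ℤ^2 ⊕ ℤ/2 ⊕ ℤ/6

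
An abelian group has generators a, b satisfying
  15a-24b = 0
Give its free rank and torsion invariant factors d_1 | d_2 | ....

rank_ℚ(R)=1; free=2−1=1
SNF(R) diag = [3] → torsion [3]

Answer: M ≅ ℤ^1 ⊕ ℤ/3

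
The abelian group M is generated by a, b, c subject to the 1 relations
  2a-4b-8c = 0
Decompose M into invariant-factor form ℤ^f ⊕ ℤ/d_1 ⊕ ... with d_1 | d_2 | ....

rank_ℚ(R)=1; free=3−1=2
SNF(R) diag = [2] → torsion [2]

Answer: M ≅ ℤ^2 ⊕ ℤ/2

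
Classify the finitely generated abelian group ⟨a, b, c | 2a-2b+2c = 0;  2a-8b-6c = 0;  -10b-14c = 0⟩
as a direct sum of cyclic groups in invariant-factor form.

Answer: M ≅ ℤ/2 ⊕ ℤ/2 ⊕ ℤ/2

Derivation:
rank_ℚ(R)=3; free=3−3=0
SNF(R) diag = [2, 2, 2] → torsion [2, 2, 2]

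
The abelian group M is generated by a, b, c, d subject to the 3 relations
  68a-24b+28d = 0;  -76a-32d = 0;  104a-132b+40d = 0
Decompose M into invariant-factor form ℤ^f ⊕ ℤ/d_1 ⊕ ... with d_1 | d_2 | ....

rank_ℚ(R)=3; free=4−3=1
SNF(R) diag = [4, 12, 12] → torsion [4, 12, 12]

Answer: M ≅ ℤ^1 ⊕ ℤ/4 ⊕ ℤ/12 ⊕ ℤ/12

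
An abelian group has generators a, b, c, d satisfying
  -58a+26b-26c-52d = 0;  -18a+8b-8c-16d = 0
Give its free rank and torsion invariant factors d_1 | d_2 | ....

rank_ℚ(R)=2; free=4−2=2
SNF(R) diag = [2, 2] → torsion [2, 2]

Answer: M ≅ ℤ^2 ⊕ ℤ/2 ⊕ ℤ/2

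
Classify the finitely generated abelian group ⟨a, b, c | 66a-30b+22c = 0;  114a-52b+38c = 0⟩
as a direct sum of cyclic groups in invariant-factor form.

Answer: M ≅ ℤ^1 ⊕ ℤ/2 ⊕ ℤ/2

Derivation:
rank_ℚ(R)=2; free=3−2=1
SNF(R) diag = [2, 2] → torsion [2, 2]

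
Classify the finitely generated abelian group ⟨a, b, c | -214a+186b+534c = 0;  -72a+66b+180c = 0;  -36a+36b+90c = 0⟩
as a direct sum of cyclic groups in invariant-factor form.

rank_ℚ(R)=3; free=3−3=0
SNF(R) diag = [2, 6, 18] → torsion [2, 6, 18]

Answer: M ≅ ℤ/2 ⊕ ℤ/6 ⊕ ℤ/18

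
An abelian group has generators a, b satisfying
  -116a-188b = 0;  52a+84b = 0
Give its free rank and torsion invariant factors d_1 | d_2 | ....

Answer: M ≅ ℤ/4 ⊕ ℤ/8

Derivation:
rank_ℚ(R)=2; free=2−2=0
SNF(R) diag = [4, 8] → torsion [4, 8]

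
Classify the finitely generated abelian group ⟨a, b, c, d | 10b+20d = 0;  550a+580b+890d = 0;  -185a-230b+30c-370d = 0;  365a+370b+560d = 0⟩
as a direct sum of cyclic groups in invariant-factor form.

Answer: M ≅ ℤ/5 ⊕ ℤ/10 ⊕ ℤ/30 ⊕ ℤ/90

Derivation:
rank_ℚ(R)=4; free=4−4=0
SNF(R) diag = [5, 10, 30, 90] → torsion [5, 10, 30, 90]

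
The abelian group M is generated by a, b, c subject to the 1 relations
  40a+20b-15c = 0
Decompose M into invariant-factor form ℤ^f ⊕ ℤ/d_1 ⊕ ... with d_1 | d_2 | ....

Answer: M ≅ ℤ^2 ⊕ ℤ/5

Derivation:
rank_ℚ(R)=1; free=3−1=2
SNF(R) diag = [5] → torsion [5]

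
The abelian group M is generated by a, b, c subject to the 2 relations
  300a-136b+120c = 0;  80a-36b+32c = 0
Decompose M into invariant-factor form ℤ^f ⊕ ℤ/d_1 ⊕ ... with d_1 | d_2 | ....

rank_ℚ(R)=2; free=3−2=1
SNF(R) diag = [4, 4] → torsion [4, 4]

Answer: M ≅ ℤ^1 ⊕ ℤ/4 ⊕ ℤ/4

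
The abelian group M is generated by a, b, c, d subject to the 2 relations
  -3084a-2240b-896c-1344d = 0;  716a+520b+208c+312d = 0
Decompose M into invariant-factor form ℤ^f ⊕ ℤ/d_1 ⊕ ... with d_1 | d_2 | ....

rank_ℚ(R)=2; free=4−2=2
SNF(R) diag = [4, 8] → torsion [4, 8]

Answer: M ≅ ℤ^2 ⊕ ℤ/4 ⊕ ℤ/8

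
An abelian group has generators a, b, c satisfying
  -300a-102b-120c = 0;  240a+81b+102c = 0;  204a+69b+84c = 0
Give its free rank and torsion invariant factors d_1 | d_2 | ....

Answer: M ≅ ℤ/3 ⊕ ℤ/6 ⊕ ℤ/12

Derivation:
rank_ℚ(R)=3; free=3−3=0
SNF(R) diag = [3, 6, 12] → torsion [3, 6, 12]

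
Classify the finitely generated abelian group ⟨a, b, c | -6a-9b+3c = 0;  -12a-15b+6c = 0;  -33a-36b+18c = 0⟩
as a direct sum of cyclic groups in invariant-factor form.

Answer: M ≅ ℤ/3 ⊕ ℤ/3 ⊕ ℤ/3

Derivation:
rank_ℚ(R)=3; free=3−3=0
SNF(R) diag = [3, 3, 3] → torsion [3, 3, 3]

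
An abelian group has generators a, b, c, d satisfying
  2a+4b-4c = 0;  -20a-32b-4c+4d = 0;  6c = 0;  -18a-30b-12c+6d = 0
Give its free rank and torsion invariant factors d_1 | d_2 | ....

rank_ℚ(R)=4; free=4−4=0
SNF(R) diag = [2, 2, 6, 12] → torsion [2, 2, 6, 12]

Answer: M ≅ ℤ/2 ⊕ ℤ/2 ⊕ ℤ/6 ⊕ ℤ/12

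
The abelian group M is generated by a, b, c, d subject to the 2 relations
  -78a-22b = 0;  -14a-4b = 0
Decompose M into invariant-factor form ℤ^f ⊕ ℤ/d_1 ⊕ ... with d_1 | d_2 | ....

rank_ℚ(R)=2; free=4−2=2
SNF(R) diag = [2, 2] → torsion [2, 2]

Answer: M ≅ ℤ^2 ⊕ ℤ/2 ⊕ ℤ/2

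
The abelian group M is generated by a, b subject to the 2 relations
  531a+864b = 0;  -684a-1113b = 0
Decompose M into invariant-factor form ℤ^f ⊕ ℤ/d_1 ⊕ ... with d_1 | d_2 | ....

Answer: M ≅ ℤ/3 ⊕ ℤ/9

Derivation:
rank_ℚ(R)=2; free=2−2=0
SNF(R) diag = [3, 9] → torsion [3, 9]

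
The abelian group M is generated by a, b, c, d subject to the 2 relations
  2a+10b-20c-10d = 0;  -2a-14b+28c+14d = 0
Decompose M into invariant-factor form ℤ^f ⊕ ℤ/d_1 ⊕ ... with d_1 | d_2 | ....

rank_ℚ(R)=2; free=4−2=2
SNF(R) diag = [2, 4] → torsion [2, 4]

Answer: M ≅ ℤ^2 ⊕ ℤ/2 ⊕ ℤ/4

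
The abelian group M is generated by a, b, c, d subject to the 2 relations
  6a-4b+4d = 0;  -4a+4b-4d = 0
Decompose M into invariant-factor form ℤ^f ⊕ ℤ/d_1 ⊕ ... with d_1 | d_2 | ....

rank_ℚ(R)=2; free=4−2=2
SNF(R) diag = [2, 4] → torsion [2, 4]

Answer: M ≅ ℤ^2 ⊕ ℤ/2 ⊕ ℤ/4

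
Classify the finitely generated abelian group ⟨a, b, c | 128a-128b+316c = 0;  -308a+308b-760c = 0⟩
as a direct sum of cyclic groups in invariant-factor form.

rank_ℚ(R)=2; free=3−2=1
SNF(R) diag = [4, 12] → torsion [4, 12]

Answer: M ≅ ℤ^1 ⊕ ℤ/4 ⊕ ℤ/12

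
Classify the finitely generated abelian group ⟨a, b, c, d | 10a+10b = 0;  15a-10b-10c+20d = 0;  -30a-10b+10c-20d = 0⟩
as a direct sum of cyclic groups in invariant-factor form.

Answer: M ≅ ℤ^1 ⊕ ℤ/5 ⊕ ℤ/10 ⊕ ℤ/10

Derivation:
rank_ℚ(R)=3; free=4−3=1
SNF(R) diag = [5, 10, 10] → torsion [5, 10, 10]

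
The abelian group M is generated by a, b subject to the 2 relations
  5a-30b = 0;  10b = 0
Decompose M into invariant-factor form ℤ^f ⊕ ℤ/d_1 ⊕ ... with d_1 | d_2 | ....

rank_ℚ(R)=2; free=2−2=0
SNF(R) diag = [5, 10] → torsion [5, 10]

Answer: M ≅ ℤ/5 ⊕ ℤ/10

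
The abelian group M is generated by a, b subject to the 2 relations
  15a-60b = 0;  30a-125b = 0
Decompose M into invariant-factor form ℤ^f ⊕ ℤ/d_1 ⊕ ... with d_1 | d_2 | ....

Answer: M ≅ ℤ/5 ⊕ ℤ/15

Derivation:
rank_ℚ(R)=2; free=2−2=0
SNF(R) diag = [5, 15] → torsion [5, 15]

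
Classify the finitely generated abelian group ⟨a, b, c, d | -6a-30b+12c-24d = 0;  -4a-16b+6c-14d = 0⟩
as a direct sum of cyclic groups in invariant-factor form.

rank_ℚ(R)=2; free=4−2=2
SNF(R) diag = [2, 6] → torsion [2, 6]

Answer: M ≅ ℤ^2 ⊕ ℤ/2 ⊕ ℤ/6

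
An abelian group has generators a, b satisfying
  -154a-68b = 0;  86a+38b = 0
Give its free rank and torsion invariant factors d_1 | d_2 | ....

rank_ℚ(R)=2; free=2−2=0
SNF(R) diag = [2, 2] → torsion [2, 2]

Answer: M ≅ ℤ/2 ⊕ ℤ/2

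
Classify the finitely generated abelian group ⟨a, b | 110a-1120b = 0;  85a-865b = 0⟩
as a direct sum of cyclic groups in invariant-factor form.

rank_ℚ(R)=2; free=2−2=0
SNF(R) diag = [5, 10] → torsion [5, 10]

Answer: M ≅ ℤ/5 ⊕ ℤ/10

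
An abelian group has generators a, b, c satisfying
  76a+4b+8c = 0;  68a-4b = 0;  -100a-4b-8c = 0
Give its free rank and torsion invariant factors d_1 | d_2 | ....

rank_ℚ(R)=3; free=3−3=0
SNF(R) diag = [4, 8, 24] → torsion [4, 8, 24]

Answer: M ≅ ℤ/4 ⊕ ℤ/8 ⊕ ℤ/24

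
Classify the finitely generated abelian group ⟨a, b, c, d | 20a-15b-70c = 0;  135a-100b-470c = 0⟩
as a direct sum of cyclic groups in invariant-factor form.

Answer: M ≅ ℤ^2 ⊕ ℤ/5 ⊕ ℤ/5

Derivation:
rank_ℚ(R)=2; free=4−2=2
SNF(R) diag = [5, 5] → torsion [5, 5]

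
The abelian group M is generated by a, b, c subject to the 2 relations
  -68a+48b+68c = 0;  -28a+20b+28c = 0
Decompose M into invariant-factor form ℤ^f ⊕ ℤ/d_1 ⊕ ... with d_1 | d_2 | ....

rank_ℚ(R)=2; free=3−2=1
SNF(R) diag = [4, 4] → torsion [4, 4]

Answer: M ≅ ℤ^1 ⊕ ℤ/4 ⊕ ℤ/4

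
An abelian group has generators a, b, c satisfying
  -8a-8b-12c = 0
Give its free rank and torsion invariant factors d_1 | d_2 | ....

Answer: M ≅ ℤ^2 ⊕ ℤ/4

Derivation:
rank_ℚ(R)=1; free=3−1=2
SNF(R) diag = [4] → torsion [4]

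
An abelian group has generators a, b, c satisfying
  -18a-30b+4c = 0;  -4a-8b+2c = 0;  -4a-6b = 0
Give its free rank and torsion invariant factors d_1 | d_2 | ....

Answer: M ≅ ℤ/2 ⊕ ℤ/2 ⊕ ℤ/2

Derivation:
rank_ℚ(R)=3; free=3−3=0
SNF(R) diag = [2, 2, 2] → torsion [2, 2, 2]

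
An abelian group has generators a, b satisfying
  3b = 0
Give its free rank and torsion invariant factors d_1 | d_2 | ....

rank_ℚ(R)=1; free=2−1=1
SNF(R) diag = [3] → torsion [3]

Answer: M ≅ ℤ^1 ⊕ ℤ/3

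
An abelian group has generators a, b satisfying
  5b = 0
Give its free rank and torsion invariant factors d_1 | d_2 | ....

rank_ℚ(R)=1; free=2−1=1
SNF(R) diag = [5] → torsion [5]

Answer: M ≅ ℤ^1 ⊕ ℤ/5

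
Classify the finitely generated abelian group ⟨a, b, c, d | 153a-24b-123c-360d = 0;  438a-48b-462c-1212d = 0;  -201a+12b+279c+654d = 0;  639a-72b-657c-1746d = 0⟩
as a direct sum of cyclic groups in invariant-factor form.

rank_ℚ(R)=4; free=4−4=0
SNF(R) diag = [3, 6, 12, 36] → torsion [3, 6, 12, 36]

Answer: M ≅ ℤ/3 ⊕ ℤ/6 ⊕ ℤ/12 ⊕ ℤ/36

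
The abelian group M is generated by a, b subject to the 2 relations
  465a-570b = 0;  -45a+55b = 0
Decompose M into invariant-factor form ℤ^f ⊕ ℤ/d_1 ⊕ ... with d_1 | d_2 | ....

Answer: M ≅ ℤ/5 ⊕ ℤ/15

Derivation:
rank_ℚ(R)=2; free=2−2=0
SNF(R) diag = [5, 15] → torsion [5, 15]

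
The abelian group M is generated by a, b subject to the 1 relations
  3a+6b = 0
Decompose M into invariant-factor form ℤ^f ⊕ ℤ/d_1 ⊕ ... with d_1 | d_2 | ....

Answer: M ≅ ℤ^1 ⊕ ℤ/3

Derivation:
rank_ℚ(R)=1; free=2−1=1
SNF(R) diag = [3] → torsion [3]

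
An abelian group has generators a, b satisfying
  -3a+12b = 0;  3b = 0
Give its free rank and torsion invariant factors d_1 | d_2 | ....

Answer: M ≅ ℤ/3 ⊕ ℤ/3

Derivation:
rank_ℚ(R)=2; free=2−2=0
SNF(R) diag = [3, 3] → torsion [3, 3]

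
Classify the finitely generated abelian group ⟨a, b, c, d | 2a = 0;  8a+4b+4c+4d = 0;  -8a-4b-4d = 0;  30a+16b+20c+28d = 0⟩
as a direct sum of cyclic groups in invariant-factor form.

rank_ℚ(R)=4; free=4−4=0
SNF(R) diag = [2, 4, 4, 12] → torsion [2, 4, 4, 12]

Answer: M ≅ ℤ/2 ⊕ ℤ/4 ⊕ ℤ/4 ⊕ ℤ/12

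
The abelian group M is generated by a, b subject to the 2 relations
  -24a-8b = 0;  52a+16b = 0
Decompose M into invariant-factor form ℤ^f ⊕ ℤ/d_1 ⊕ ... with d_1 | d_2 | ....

Answer: M ≅ ℤ/4 ⊕ ℤ/8

Derivation:
rank_ℚ(R)=2; free=2−2=0
SNF(R) diag = [4, 8] → torsion [4, 8]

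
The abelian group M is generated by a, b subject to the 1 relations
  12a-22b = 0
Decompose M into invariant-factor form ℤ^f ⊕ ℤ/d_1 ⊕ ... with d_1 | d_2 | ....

rank_ℚ(R)=1; free=2−1=1
SNF(R) diag = [2] → torsion [2]

Answer: M ≅ ℤ^1 ⊕ ℤ/2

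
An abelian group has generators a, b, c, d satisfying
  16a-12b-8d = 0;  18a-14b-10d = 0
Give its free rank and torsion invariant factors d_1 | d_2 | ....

rank_ℚ(R)=2; free=4−2=2
SNF(R) diag = [2, 4] → torsion [2, 4]

Answer: M ≅ ℤ^2 ⊕ ℤ/2 ⊕ ℤ/4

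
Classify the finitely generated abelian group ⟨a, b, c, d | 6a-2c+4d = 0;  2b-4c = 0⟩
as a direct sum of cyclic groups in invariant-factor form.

rank_ℚ(R)=2; free=4−2=2
SNF(R) diag = [2, 2] → torsion [2, 2]

Answer: M ≅ ℤ^2 ⊕ ℤ/2 ⊕ ℤ/2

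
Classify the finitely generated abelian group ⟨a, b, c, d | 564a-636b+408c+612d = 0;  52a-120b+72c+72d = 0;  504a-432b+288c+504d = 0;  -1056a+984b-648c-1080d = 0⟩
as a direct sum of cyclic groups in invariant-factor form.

Answer: M ≅ ℤ/4 ⊕ ℤ/12 ⊕ ℤ/24 ⊕ ℤ/72

Derivation:
rank_ℚ(R)=4; free=4−4=0
SNF(R) diag = [4, 12, 24, 72] → torsion [4, 12, 24, 72]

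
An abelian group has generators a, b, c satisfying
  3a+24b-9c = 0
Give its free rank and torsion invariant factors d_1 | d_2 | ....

rank_ℚ(R)=1; free=3−1=2
SNF(R) diag = [3] → torsion [3]

Answer: M ≅ ℤ^2 ⊕ ℤ/3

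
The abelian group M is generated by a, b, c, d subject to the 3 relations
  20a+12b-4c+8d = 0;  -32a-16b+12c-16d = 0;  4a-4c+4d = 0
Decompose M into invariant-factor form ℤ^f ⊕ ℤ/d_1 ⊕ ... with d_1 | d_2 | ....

Answer: M ≅ ℤ^1 ⊕ ℤ/4 ⊕ ℤ/4 ⊕ ℤ/4

Derivation:
rank_ℚ(R)=3; free=4−3=1
SNF(R) diag = [4, 4, 4] → torsion [4, 4, 4]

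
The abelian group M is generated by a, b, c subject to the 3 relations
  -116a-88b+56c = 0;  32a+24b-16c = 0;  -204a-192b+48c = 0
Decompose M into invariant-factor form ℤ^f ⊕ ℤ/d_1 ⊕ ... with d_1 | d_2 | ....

rank_ℚ(R)=3; free=3−3=0
SNF(R) diag = [4, 8, 24] → torsion [4, 8, 24]

Answer: M ≅ ℤ/4 ⊕ ℤ/8 ⊕ ℤ/24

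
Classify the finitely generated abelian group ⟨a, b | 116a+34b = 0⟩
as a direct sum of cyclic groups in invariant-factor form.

Answer: M ≅ ℤ^1 ⊕ ℤ/2

Derivation:
rank_ℚ(R)=1; free=2−1=1
SNF(R) diag = [2] → torsion [2]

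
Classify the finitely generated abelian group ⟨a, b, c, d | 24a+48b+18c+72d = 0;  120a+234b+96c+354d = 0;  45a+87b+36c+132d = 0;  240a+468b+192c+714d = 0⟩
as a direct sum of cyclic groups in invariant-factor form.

Answer: M ≅ ℤ/3 ⊕ ℤ/6 ⊕ ℤ/6 ⊕ ℤ/6

Derivation:
rank_ℚ(R)=4; free=4−4=0
SNF(R) diag = [3, 6, 6, 6] → torsion [3, 6, 6, 6]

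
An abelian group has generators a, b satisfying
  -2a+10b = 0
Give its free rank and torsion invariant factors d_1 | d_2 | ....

Answer: M ≅ ℤ^1 ⊕ ℤ/2

Derivation:
rank_ℚ(R)=1; free=2−1=1
SNF(R) diag = [2] → torsion [2]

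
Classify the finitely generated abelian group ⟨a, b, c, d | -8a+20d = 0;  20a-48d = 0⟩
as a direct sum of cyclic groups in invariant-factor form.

rank_ℚ(R)=2; free=4−2=2
SNF(R) diag = [4, 4] → torsion [4, 4]

Answer: M ≅ ℤ^2 ⊕ ℤ/4 ⊕ ℤ/4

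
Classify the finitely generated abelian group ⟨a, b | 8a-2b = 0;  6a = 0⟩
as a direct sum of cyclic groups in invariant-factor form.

rank_ℚ(R)=2; free=2−2=0
SNF(R) diag = [2, 6] → torsion [2, 6]

Answer: M ≅ ℤ/2 ⊕ ℤ/6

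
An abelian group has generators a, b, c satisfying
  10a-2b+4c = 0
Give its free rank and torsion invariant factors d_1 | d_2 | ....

rank_ℚ(R)=1; free=3−1=2
SNF(R) diag = [2] → torsion [2]

Answer: M ≅ ℤ^2 ⊕ ℤ/2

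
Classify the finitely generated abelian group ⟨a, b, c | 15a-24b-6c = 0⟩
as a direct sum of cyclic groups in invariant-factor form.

rank_ℚ(R)=1; free=3−1=2
SNF(R) diag = [3] → torsion [3]

Answer: M ≅ ℤ^2 ⊕ ℤ/3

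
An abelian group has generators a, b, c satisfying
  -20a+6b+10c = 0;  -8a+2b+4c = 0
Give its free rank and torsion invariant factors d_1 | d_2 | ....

Answer: M ≅ ℤ^1 ⊕ ℤ/2 ⊕ ℤ/2

Derivation:
rank_ℚ(R)=2; free=3−2=1
SNF(R) diag = [2, 2] → torsion [2, 2]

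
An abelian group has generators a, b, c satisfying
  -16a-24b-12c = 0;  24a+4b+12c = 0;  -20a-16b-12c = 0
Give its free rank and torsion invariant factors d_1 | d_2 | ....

rank_ℚ(R)=3; free=3−3=0
SNF(R) diag = [4, 4, 12] → torsion [4, 4, 12]

Answer: M ≅ ℤ/4 ⊕ ℤ/4 ⊕ ℤ/12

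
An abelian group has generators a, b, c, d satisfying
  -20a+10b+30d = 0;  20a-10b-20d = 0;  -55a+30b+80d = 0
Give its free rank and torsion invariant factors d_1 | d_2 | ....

rank_ℚ(R)=3; free=4−3=1
SNF(R) diag = [5, 10, 10] → torsion [5, 10, 10]

Answer: M ≅ ℤ^1 ⊕ ℤ/5 ⊕ ℤ/10 ⊕ ℤ/10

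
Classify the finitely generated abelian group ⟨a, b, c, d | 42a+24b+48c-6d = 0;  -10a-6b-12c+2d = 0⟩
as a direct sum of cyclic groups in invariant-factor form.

Answer: M ≅ ℤ^2 ⊕ ℤ/2 ⊕ ℤ/6

Derivation:
rank_ℚ(R)=2; free=4−2=2
SNF(R) diag = [2, 6] → torsion [2, 6]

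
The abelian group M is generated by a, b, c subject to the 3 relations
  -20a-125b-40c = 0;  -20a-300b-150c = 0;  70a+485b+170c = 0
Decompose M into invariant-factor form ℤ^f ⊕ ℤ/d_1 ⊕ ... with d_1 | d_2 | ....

rank_ℚ(R)=3; free=3−3=0
SNF(R) diag = [5, 10, 10] → torsion [5, 10, 10]

Answer: M ≅ ℤ/5 ⊕ ℤ/10 ⊕ ℤ/10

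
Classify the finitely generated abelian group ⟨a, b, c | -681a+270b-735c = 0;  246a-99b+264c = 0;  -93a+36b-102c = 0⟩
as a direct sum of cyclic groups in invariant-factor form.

rank_ℚ(R)=3; free=3−3=0
SNF(R) diag = [3, 9, 27] → torsion [3, 9, 27]

Answer: M ≅ ℤ/3 ⊕ ℤ/9 ⊕ ℤ/27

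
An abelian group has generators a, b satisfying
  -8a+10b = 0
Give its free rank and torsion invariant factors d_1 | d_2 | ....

Answer: M ≅ ℤ^1 ⊕ ℤ/2

Derivation:
rank_ℚ(R)=1; free=2−1=1
SNF(R) diag = [2] → torsion [2]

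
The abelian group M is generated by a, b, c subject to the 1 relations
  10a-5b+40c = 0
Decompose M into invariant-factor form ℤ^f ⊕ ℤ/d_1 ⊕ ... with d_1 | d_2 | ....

rank_ℚ(R)=1; free=3−1=2
SNF(R) diag = [5] → torsion [5]

Answer: M ≅ ℤ^2 ⊕ ℤ/5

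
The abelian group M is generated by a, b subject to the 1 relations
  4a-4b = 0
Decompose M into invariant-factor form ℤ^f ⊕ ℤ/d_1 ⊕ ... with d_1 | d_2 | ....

Answer: M ≅ ℤ^1 ⊕ ℤ/4

Derivation:
rank_ℚ(R)=1; free=2−1=1
SNF(R) diag = [4] → torsion [4]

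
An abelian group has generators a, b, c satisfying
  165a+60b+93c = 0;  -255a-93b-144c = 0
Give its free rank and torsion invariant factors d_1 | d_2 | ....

Answer: M ≅ ℤ^1 ⊕ ℤ/3 ⊕ ℤ/3

Derivation:
rank_ℚ(R)=2; free=3−2=1
SNF(R) diag = [3, 3] → torsion [3, 3]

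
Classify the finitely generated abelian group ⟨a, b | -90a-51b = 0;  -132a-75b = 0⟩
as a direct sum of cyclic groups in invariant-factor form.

Answer: M ≅ ℤ/3 ⊕ ℤ/6

Derivation:
rank_ℚ(R)=2; free=2−2=0
SNF(R) diag = [3, 6] → torsion [3, 6]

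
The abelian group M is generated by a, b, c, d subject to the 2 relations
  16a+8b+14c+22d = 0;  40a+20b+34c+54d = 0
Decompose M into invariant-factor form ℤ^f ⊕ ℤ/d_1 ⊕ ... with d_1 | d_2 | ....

rank_ℚ(R)=2; free=4−2=2
SNF(R) diag = [2, 4] → torsion [2, 4]

Answer: M ≅ ℤ^2 ⊕ ℤ/2 ⊕ ℤ/4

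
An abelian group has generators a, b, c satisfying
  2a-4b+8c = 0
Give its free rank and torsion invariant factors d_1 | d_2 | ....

Answer: M ≅ ℤ^2 ⊕ ℤ/2

Derivation:
rank_ℚ(R)=1; free=3−1=2
SNF(R) diag = [2] → torsion [2]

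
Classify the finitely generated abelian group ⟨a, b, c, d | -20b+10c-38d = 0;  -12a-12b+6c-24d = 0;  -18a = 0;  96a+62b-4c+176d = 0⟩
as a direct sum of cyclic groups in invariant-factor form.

Answer: M ≅ ℤ/2 ⊕ ℤ/6 ⊕ ℤ/18 ⊕ ℤ/54

Derivation:
rank_ℚ(R)=4; free=4−4=0
SNF(R) diag = [2, 6, 18, 54] → torsion [2, 6, 18, 54]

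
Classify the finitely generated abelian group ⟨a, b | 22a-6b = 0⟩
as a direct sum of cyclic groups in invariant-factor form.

rank_ℚ(R)=1; free=2−1=1
SNF(R) diag = [2] → torsion [2]

Answer: M ≅ ℤ^1 ⊕ ℤ/2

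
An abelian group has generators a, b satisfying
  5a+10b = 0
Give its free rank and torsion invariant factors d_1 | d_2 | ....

rank_ℚ(R)=1; free=2−1=1
SNF(R) diag = [5] → torsion [5]

Answer: M ≅ ℤ^1 ⊕ ℤ/5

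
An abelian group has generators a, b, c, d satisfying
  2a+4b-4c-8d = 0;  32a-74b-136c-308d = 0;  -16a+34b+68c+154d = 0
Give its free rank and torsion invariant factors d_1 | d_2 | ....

Answer: M ≅ ℤ^1 ⊕ ℤ/2 ⊕ ℤ/6 ⊕ ℤ/18

Derivation:
rank_ℚ(R)=3; free=4−3=1
SNF(R) diag = [2, 6, 18] → torsion [2, 6, 18]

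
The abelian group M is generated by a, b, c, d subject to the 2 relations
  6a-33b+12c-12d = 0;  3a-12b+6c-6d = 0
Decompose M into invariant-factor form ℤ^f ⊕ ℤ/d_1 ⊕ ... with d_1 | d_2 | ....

Answer: M ≅ ℤ^2 ⊕ ℤ/3 ⊕ ℤ/9

Derivation:
rank_ℚ(R)=2; free=4−2=2
SNF(R) diag = [3, 9] → torsion [3, 9]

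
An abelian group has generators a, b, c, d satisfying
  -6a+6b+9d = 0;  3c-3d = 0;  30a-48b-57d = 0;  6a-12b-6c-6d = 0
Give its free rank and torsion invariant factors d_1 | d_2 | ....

Answer: M ≅ ℤ/3 ⊕ ℤ/3 ⊕ ℤ/6 ⊕ ℤ/6

Derivation:
rank_ℚ(R)=4; free=4−4=0
SNF(R) diag = [3, 3, 6, 6] → torsion [3, 3, 6, 6]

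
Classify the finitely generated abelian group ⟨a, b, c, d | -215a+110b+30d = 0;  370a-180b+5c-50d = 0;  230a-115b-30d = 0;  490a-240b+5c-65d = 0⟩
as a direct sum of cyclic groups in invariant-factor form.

Answer: M ≅ ℤ/5 ⊕ ℤ/5 ⊕ ℤ/5 ⊕ ℤ/15

Derivation:
rank_ℚ(R)=4; free=4−4=0
SNF(R) diag = [5, 5, 5, 15] → torsion [5, 5, 5, 15]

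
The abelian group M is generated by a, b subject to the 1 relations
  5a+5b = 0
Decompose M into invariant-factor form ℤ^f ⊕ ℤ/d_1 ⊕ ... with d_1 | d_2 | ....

Answer: M ≅ ℤ^1 ⊕ ℤ/5

Derivation:
rank_ℚ(R)=1; free=2−1=1
SNF(R) diag = [5] → torsion [5]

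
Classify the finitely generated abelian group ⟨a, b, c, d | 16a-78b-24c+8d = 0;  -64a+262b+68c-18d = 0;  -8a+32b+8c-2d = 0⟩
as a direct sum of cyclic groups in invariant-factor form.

rank_ℚ(R)=3; free=4−3=1
SNF(R) diag = [2, 2, 4] → torsion [2, 2, 4]

Answer: M ≅ ℤ^1 ⊕ ℤ/2 ⊕ ℤ/2 ⊕ ℤ/4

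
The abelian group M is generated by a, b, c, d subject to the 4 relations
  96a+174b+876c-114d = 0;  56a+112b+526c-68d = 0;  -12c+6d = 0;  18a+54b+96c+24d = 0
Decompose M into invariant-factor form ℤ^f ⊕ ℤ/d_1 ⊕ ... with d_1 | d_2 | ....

rank_ℚ(R)=4; free=4−4=0
SNF(R) diag = [2, 6, 18, 54] → torsion [2, 6, 18, 54]

Answer: M ≅ ℤ/2 ⊕ ℤ/6 ⊕ ℤ/18 ⊕ ℤ/54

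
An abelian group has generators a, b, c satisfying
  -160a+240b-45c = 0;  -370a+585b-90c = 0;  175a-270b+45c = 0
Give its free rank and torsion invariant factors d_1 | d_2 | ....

rank_ℚ(R)=3; free=3−3=0
SNF(R) diag = [5, 15, 45] → torsion [5, 15, 45]

Answer: M ≅ ℤ/5 ⊕ ℤ/15 ⊕ ℤ/45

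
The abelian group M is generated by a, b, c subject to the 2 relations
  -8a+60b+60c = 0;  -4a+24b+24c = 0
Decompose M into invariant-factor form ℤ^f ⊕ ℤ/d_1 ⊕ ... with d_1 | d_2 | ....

Answer: M ≅ ℤ^1 ⊕ ℤ/4 ⊕ ℤ/12

Derivation:
rank_ℚ(R)=2; free=3−2=1
SNF(R) diag = [4, 12] → torsion [4, 12]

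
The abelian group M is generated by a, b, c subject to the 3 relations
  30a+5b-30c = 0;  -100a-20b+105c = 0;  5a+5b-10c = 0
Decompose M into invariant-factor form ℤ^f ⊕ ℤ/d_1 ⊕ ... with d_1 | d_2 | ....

Answer: M ≅ ℤ/5 ⊕ ℤ/5 ⊕ ℤ/5

Derivation:
rank_ℚ(R)=3; free=3−3=0
SNF(R) diag = [5, 5, 5] → torsion [5, 5, 5]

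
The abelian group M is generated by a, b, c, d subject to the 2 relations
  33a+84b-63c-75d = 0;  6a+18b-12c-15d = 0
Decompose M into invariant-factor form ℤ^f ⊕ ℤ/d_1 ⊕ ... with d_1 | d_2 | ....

Answer: M ≅ ℤ^2 ⊕ ℤ/3 ⊕ ℤ/3

Derivation:
rank_ℚ(R)=2; free=4−2=2
SNF(R) diag = [3, 3] → torsion [3, 3]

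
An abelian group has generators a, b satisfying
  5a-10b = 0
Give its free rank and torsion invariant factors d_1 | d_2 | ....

Answer: M ≅ ℤ^1 ⊕ ℤ/5

Derivation:
rank_ℚ(R)=1; free=2−1=1
SNF(R) diag = [5] → torsion [5]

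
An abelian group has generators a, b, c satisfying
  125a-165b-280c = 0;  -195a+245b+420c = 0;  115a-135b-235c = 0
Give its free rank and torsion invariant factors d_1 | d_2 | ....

rank_ℚ(R)=3; free=3−3=0
SNF(R) diag = [5, 5, 10] → torsion [5, 5, 10]

Answer: M ≅ ℤ/5 ⊕ ℤ/5 ⊕ ℤ/10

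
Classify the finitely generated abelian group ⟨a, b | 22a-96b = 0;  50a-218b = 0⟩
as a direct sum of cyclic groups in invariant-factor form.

rank_ℚ(R)=2; free=2−2=0
SNF(R) diag = [2, 2] → torsion [2, 2]

Answer: M ≅ ℤ/2 ⊕ ℤ/2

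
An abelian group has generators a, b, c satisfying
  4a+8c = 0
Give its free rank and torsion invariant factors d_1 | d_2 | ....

Answer: M ≅ ℤ^2 ⊕ ℤ/4

Derivation:
rank_ℚ(R)=1; free=3−1=2
SNF(R) diag = [4] → torsion [4]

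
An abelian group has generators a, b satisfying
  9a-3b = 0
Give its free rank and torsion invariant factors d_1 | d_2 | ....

Answer: M ≅ ℤ^1 ⊕ ℤ/3

Derivation:
rank_ℚ(R)=1; free=2−1=1
SNF(R) diag = [3] → torsion [3]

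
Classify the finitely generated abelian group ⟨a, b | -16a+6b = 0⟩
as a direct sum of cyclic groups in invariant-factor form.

Answer: M ≅ ℤ^1 ⊕ ℤ/2

Derivation:
rank_ℚ(R)=1; free=2−1=1
SNF(R) diag = [2] → torsion [2]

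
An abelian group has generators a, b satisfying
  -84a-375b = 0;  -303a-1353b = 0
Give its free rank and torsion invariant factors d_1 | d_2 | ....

Answer: M ≅ ℤ/3 ⊕ ℤ/9

Derivation:
rank_ℚ(R)=2; free=2−2=0
SNF(R) diag = [3, 9] → torsion [3, 9]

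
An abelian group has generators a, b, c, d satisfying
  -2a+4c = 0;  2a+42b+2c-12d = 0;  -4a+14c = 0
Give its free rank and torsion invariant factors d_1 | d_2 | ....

rank_ℚ(R)=3; free=4−3=1
SNF(R) diag = [2, 6, 6] → torsion [2, 6, 6]

Answer: M ≅ ℤ^1 ⊕ ℤ/2 ⊕ ℤ/6 ⊕ ℤ/6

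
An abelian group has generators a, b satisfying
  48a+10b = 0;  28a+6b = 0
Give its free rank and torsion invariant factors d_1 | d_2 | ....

Answer: M ≅ ℤ/2 ⊕ ℤ/4

Derivation:
rank_ℚ(R)=2; free=2−2=0
SNF(R) diag = [2, 4] → torsion [2, 4]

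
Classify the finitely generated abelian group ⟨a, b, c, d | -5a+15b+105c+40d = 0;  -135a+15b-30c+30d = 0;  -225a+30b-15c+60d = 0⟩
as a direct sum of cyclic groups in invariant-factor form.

rank_ℚ(R)=3; free=4−3=1
SNF(R) diag = [5, 15, 45] → torsion [5, 15, 45]

Answer: M ≅ ℤ^1 ⊕ ℤ/5 ⊕ ℤ/15 ⊕ ℤ/45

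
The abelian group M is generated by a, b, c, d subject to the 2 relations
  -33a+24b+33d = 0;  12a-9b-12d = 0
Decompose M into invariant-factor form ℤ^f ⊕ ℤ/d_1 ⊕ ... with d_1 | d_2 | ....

rank_ℚ(R)=2; free=4−2=2
SNF(R) diag = [3, 3] → torsion [3, 3]

Answer: M ≅ ℤ^2 ⊕ ℤ/3 ⊕ ℤ/3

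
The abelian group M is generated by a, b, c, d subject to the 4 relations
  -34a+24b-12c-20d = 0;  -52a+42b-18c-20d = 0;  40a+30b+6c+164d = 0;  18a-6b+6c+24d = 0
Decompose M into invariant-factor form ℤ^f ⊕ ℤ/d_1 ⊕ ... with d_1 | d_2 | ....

Answer: M ≅ ℤ/2 ⊕ ℤ/6 ⊕ ℤ/12 ⊕ ℤ/24

Derivation:
rank_ℚ(R)=4; free=4−4=0
SNF(R) diag = [2, 6, 12, 24] → torsion [2, 6, 12, 24]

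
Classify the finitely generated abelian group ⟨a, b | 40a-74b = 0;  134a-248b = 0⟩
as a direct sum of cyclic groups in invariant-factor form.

rank_ℚ(R)=2; free=2−2=0
SNF(R) diag = [2, 2] → torsion [2, 2]

Answer: M ≅ ℤ/2 ⊕ ℤ/2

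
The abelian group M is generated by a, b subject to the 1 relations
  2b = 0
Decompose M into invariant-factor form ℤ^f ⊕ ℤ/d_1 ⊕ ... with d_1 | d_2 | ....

rank_ℚ(R)=1; free=2−1=1
SNF(R) diag = [2] → torsion [2]

Answer: M ≅ ℤ^1 ⊕ ℤ/2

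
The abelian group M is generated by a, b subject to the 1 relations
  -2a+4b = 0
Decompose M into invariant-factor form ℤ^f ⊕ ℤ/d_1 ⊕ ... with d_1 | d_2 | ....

Answer: M ≅ ℤ^1 ⊕ ℤ/2

Derivation:
rank_ℚ(R)=1; free=2−1=1
SNF(R) diag = [2] → torsion [2]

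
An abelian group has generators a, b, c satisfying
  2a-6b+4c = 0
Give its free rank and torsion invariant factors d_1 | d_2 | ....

rank_ℚ(R)=1; free=3−1=2
SNF(R) diag = [2] → torsion [2]

Answer: M ≅ ℤ^2 ⊕ ℤ/2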